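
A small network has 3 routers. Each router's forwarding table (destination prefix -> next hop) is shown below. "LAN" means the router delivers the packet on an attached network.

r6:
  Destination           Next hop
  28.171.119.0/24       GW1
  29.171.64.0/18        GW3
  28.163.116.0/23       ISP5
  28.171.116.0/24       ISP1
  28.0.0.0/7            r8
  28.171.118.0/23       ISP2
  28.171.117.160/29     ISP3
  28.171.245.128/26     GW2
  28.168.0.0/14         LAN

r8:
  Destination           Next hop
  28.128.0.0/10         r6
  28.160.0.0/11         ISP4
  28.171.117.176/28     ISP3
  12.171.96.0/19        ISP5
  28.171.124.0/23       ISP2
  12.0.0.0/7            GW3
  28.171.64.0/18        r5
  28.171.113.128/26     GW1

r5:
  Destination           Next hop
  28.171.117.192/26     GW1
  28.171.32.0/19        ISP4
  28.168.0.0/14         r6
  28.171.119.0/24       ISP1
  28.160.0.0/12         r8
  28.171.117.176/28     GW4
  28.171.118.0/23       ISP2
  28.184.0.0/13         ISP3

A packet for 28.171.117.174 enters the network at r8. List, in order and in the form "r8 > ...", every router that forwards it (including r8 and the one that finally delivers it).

r8 > r5 > r6

At r8: longest match for 28.171.117.174 is 28.171.64.0/18 -> r5
At r5: longest match for 28.171.117.174 is 28.168.0.0/14 -> r6
At r6: longest match for 28.171.117.174 is 28.168.0.0/14 -> LAN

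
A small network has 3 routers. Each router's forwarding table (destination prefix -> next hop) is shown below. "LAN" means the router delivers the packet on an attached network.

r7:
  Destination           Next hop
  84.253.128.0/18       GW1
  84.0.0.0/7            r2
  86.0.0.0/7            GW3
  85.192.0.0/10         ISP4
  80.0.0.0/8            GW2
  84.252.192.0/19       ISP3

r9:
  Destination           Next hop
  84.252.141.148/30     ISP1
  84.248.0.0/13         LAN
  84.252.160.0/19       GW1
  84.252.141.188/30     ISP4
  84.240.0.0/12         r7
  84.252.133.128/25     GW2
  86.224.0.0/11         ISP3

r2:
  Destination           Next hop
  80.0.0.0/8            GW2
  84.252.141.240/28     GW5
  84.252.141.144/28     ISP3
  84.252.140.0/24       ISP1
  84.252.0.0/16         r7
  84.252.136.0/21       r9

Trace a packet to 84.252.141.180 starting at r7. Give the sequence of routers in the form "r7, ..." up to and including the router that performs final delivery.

At r7: longest match for 84.252.141.180 is 84.0.0.0/7 -> r2
At r2: longest match for 84.252.141.180 is 84.252.136.0/21 -> r9
At r9: longest match for 84.252.141.180 is 84.248.0.0/13 -> LAN

r7, r2, r9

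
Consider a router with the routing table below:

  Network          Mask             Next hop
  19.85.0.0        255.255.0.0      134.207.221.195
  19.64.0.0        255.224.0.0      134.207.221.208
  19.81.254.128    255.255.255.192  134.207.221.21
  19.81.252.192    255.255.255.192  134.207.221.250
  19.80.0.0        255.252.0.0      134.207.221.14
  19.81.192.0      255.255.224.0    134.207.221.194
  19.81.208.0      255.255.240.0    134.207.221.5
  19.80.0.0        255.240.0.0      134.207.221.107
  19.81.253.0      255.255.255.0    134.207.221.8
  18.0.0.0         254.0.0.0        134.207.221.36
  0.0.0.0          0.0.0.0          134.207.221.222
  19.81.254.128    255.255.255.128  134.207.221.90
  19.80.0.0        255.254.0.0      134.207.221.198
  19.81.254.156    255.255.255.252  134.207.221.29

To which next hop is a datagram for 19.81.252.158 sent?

Routes whose prefix contains 19.81.252.158:
  0.0.0.0/0 (default, matches everything) -> 134.207.221.222
  18.0.0.0/7 (18.0.0.0 - 19.255.255.255) -> 134.207.221.36
  19.64.0.0/11 (19.64.0.0 - 19.95.255.255) -> 134.207.221.208
  19.80.0.0/12 (19.80.0.0 - 19.95.255.255) -> 134.207.221.107
  19.80.0.0/14 (19.80.0.0 - 19.83.255.255) -> 134.207.221.14
  19.80.0.0/15 (19.80.0.0 - 19.81.255.255) -> 134.207.221.198
More-specific entries that do NOT match:
  19.81.254.156/30 (19.81.254.156 - 19.81.254.159) does not contain 19.81.252.158
  19.81.254.128/26 (19.81.254.128 - 19.81.254.191) does not contain 19.81.252.158
  19.81.252.192/26 (19.81.252.192 - 19.81.252.255) does not contain 19.81.252.158
  19.81.254.128/25 (19.81.254.128 - 19.81.254.255) does not contain 19.81.252.158
  19.81.253.0/24 (19.81.253.0 - 19.81.253.255) does not contain 19.81.252.158
  19.81.208.0/20 (19.81.208.0 - 19.81.223.255) does not contain 19.81.252.158
  19.81.192.0/19 (19.81.192.0 - 19.81.223.255) does not contain 19.81.252.158
  19.85.0.0/16 (19.85.0.0 - 19.85.255.255) does not contain 19.81.252.158
Longest matching prefix is /15 -> next hop 134.207.221.198.

134.207.221.198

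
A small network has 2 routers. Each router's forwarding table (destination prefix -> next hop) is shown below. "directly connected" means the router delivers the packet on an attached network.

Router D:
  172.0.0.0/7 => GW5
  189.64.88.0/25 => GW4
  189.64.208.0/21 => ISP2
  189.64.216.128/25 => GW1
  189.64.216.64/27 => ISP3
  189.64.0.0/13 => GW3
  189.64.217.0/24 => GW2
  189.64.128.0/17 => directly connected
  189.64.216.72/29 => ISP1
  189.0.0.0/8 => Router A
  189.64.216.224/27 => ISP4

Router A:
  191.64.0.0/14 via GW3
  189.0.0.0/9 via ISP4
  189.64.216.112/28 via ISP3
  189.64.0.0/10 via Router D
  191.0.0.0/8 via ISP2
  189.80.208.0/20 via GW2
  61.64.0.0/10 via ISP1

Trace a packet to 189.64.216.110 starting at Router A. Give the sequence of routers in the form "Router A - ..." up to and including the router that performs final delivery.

At Router A: longest match for 189.64.216.110 is 189.64.0.0/10 -> Router D
At Router D: longest match for 189.64.216.110 is 189.64.128.0/17 -> directly connected

Router A - Router D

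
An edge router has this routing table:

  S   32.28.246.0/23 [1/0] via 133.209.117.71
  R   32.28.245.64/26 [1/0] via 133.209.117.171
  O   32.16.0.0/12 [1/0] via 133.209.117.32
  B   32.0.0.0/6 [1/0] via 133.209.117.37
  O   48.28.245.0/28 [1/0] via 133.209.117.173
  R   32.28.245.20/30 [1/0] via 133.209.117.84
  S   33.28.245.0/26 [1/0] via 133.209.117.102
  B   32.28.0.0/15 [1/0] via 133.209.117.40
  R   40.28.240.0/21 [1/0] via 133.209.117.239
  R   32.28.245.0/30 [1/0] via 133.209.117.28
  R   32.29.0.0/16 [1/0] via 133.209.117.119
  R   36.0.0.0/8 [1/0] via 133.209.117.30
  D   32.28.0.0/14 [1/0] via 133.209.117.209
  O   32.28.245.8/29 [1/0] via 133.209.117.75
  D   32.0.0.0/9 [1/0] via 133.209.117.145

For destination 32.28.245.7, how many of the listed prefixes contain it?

Prefixes containing 32.28.245.7:
  32.0.0.0/6 (32.0.0.0 - 35.255.255.255)
  32.0.0.0/9 (32.0.0.0 - 32.127.255.255)
  32.16.0.0/12 (32.16.0.0 - 32.31.255.255)
  32.28.0.0/14 (32.28.0.0 - 32.31.255.255)
  32.28.0.0/15 (32.28.0.0 - 32.29.255.255)
Total matching entries: 5.

5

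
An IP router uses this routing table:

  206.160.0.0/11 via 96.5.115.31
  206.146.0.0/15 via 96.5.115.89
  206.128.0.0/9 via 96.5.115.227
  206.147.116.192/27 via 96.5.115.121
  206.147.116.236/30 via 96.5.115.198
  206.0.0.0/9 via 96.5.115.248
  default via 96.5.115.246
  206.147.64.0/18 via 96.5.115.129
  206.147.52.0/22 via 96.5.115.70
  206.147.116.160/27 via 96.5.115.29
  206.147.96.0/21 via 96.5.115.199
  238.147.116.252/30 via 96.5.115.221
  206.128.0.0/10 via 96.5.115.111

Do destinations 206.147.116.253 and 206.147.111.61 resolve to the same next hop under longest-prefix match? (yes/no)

yes

206.147.116.253: longest match 206.147.64.0/18 -> 96.5.115.129
206.147.111.61: longest match 206.147.64.0/18 -> 96.5.115.129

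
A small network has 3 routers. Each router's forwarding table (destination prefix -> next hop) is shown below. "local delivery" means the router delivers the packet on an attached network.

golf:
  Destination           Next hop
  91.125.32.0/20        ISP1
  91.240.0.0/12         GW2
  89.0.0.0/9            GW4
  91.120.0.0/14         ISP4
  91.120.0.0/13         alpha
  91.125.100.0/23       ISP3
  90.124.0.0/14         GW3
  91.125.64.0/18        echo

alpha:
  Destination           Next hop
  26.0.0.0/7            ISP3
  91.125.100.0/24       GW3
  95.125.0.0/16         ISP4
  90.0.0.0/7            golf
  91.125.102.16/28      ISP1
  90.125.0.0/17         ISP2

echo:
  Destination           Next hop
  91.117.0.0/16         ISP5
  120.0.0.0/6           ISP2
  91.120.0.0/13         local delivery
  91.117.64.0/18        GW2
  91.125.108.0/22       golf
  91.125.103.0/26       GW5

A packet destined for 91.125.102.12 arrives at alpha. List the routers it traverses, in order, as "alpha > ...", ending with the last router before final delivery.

alpha > golf > echo

At alpha: longest match for 91.125.102.12 is 90.0.0.0/7 -> golf
At golf: longest match for 91.125.102.12 is 91.125.64.0/18 -> echo
At echo: longest match for 91.125.102.12 is 91.120.0.0/13 -> local delivery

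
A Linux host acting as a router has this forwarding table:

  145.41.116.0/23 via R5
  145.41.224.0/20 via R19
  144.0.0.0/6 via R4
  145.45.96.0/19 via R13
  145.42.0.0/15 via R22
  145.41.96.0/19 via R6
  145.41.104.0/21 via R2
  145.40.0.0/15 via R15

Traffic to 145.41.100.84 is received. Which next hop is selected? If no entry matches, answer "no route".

Routes whose prefix contains 145.41.100.84:
  144.0.0.0/6 (144.0.0.0 - 147.255.255.255) -> R4
  145.40.0.0/15 (145.40.0.0 - 145.41.255.255) -> R15
  145.41.96.0/19 (145.41.96.0 - 145.41.127.255) -> R6
More-specific entries that do NOT match:
  145.41.116.0/23 (145.41.116.0 - 145.41.117.255) does not contain 145.41.100.84
  145.41.104.0/21 (145.41.104.0 - 145.41.111.255) does not contain 145.41.100.84
  145.41.224.0/20 (145.41.224.0 - 145.41.239.255) does not contain 145.41.100.84
Longest matching prefix is /19 -> next hop R6.

R6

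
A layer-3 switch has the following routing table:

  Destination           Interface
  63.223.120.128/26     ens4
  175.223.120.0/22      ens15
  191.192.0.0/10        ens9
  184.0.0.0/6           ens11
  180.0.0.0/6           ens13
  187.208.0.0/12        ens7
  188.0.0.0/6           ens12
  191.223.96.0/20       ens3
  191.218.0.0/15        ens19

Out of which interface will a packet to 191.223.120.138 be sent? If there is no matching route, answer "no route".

ens9

Routes whose prefix contains 191.223.120.138:
  188.0.0.0/6 (188.0.0.0 - 191.255.255.255) -> ens12
  191.192.0.0/10 (191.192.0.0 - 191.255.255.255) -> ens9
More-specific entries that do NOT match:
  63.223.120.128/26 (63.223.120.128 - 63.223.120.191) does not contain 191.223.120.138
  175.223.120.0/22 (175.223.120.0 - 175.223.123.255) does not contain 191.223.120.138
  191.223.96.0/20 (191.223.96.0 - 191.223.111.255) does not contain 191.223.120.138
  191.218.0.0/15 (191.218.0.0 - 191.219.255.255) does not contain 191.223.120.138
  187.208.0.0/12 (187.208.0.0 - 187.223.255.255) does not contain 191.223.120.138
Longest matching prefix is /10 -> interface ens9.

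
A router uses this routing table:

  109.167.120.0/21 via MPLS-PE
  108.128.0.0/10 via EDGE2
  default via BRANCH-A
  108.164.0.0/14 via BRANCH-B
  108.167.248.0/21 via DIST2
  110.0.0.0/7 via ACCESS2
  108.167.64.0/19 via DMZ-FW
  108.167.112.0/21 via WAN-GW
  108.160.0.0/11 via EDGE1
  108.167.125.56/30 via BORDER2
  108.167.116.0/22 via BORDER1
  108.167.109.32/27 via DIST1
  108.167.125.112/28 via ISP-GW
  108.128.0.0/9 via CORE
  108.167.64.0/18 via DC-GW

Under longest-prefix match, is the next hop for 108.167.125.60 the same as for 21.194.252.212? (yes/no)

108.167.125.60: longest match 108.167.64.0/18 -> DC-GW
21.194.252.212: longest match 0.0.0.0/0 -> BRANCH-A

no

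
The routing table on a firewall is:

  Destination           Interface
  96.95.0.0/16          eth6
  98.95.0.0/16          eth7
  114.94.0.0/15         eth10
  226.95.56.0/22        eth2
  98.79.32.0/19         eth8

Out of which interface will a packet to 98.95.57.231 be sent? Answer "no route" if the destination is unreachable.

eth7

Routes whose prefix contains 98.95.57.231:
  98.95.0.0/16 (98.95.0.0 - 98.95.255.255) -> eth7
More-specific entries that do NOT match:
  226.95.56.0/22 (226.95.56.0 - 226.95.59.255) does not contain 98.95.57.231
  98.79.32.0/19 (98.79.32.0 - 98.79.63.255) does not contain 98.95.57.231
Longest matching prefix is /16 -> interface eth7.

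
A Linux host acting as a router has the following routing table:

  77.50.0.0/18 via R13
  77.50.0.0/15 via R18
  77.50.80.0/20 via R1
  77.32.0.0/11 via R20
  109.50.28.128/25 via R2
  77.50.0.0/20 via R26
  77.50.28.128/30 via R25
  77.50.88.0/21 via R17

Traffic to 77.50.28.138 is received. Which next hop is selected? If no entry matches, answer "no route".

Routes whose prefix contains 77.50.28.138:
  77.32.0.0/11 (77.32.0.0 - 77.63.255.255) -> R20
  77.50.0.0/15 (77.50.0.0 - 77.51.255.255) -> R18
  77.50.0.0/18 (77.50.0.0 - 77.50.63.255) -> R13
More-specific entries that do NOT match:
  77.50.28.128/30 (77.50.28.128 - 77.50.28.131) does not contain 77.50.28.138
  109.50.28.128/25 (109.50.28.128 - 109.50.28.255) does not contain 77.50.28.138
  77.50.88.0/21 (77.50.88.0 - 77.50.95.255) does not contain 77.50.28.138
  77.50.80.0/20 (77.50.80.0 - 77.50.95.255) does not contain 77.50.28.138
  77.50.0.0/20 (77.50.0.0 - 77.50.15.255) does not contain 77.50.28.138
Longest matching prefix is /18 -> next hop R13.

R13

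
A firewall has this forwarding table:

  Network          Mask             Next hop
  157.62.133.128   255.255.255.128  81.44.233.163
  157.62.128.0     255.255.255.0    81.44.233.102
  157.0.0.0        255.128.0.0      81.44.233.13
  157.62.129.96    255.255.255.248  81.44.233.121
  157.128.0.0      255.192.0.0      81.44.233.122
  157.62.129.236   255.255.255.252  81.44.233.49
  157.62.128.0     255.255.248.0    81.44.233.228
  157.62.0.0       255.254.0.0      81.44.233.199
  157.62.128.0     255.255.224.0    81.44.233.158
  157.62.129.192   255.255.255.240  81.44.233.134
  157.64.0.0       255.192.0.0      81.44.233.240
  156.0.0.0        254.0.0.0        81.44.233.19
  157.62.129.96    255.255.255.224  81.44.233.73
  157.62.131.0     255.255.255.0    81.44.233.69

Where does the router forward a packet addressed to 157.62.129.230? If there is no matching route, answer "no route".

Routes whose prefix contains 157.62.129.230:
  156.0.0.0/7 (156.0.0.0 - 157.255.255.255) -> 81.44.233.19
  157.0.0.0/9 (157.0.0.0 - 157.127.255.255) -> 81.44.233.13
  157.62.0.0/15 (157.62.0.0 - 157.63.255.255) -> 81.44.233.199
  157.62.128.0/19 (157.62.128.0 - 157.62.159.255) -> 81.44.233.158
  157.62.128.0/21 (157.62.128.0 - 157.62.135.255) -> 81.44.233.228
More-specific entries that do NOT match:
  157.62.129.236/30 (157.62.129.236 - 157.62.129.239) does not contain 157.62.129.230
  157.62.129.96/29 (157.62.129.96 - 157.62.129.103) does not contain 157.62.129.230
  157.62.129.192/28 (157.62.129.192 - 157.62.129.207) does not contain 157.62.129.230
  157.62.129.96/27 (157.62.129.96 - 157.62.129.127) does not contain 157.62.129.230
  157.62.133.128/25 (157.62.133.128 - 157.62.133.255) does not contain 157.62.129.230
  157.62.128.0/24 (157.62.128.0 - 157.62.128.255) does not contain 157.62.129.230
  157.62.131.0/24 (157.62.131.0 - 157.62.131.255) does not contain 157.62.129.230
Longest matching prefix is /21 -> next hop 81.44.233.228.

81.44.233.228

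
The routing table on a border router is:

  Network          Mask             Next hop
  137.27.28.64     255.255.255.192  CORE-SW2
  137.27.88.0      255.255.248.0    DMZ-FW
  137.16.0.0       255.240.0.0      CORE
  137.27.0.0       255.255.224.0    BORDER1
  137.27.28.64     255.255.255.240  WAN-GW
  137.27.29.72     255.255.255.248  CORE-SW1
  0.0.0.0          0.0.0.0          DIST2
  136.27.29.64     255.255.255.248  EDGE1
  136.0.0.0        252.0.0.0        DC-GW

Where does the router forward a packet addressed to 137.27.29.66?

Routes whose prefix contains 137.27.29.66:
  0.0.0.0/0 (default, matches everything) -> DIST2
  136.0.0.0/6 (136.0.0.0 - 139.255.255.255) -> DC-GW
  137.16.0.0/12 (137.16.0.0 - 137.31.255.255) -> CORE
  137.27.0.0/19 (137.27.0.0 - 137.27.31.255) -> BORDER1
More-specific entries that do NOT match:
  137.27.29.72/29 (137.27.29.72 - 137.27.29.79) does not contain 137.27.29.66
  136.27.29.64/29 (136.27.29.64 - 136.27.29.71) does not contain 137.27.29.66
  137.27.28.64/28 (137.27.28.64 - 137.27.28.79) does not contain 137.27.29.66
  137.27.28.64/26 (137.27.28.64 - 137.27.28.127) does not contain 137.27.29.66
  137.27.88.0/21 (137.27.88.0 - 137.27.95.255) does not contain 137.27.29.66
Longest matching prefix is /19 -> next hop BORDER1.

BORDER1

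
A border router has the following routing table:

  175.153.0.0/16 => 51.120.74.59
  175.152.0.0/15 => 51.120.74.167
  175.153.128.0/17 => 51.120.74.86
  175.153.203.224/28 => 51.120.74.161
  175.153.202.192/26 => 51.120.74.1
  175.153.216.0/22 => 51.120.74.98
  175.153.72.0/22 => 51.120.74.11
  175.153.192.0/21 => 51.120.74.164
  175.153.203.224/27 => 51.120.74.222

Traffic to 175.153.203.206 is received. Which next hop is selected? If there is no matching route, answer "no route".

51.120.74.86

Routes whose prefix contains 175.153.203.206:
  175.152.0.0/15 (175.152.0.0 - 175.153.255.255) -> 51.120.74.167
  175.153.0.0/16 (175.153.0.0 - 175.153.255.255) -> 51.120.74.59
  175.153.128.0/17 (175.153.128.0 - 175.153.255.255) -> 51.120.74.86
More-specific entries that do NOT match:
  175.153.203.224/28 (175.153.203.224 - 175.153.203.239) does not contain 175.153.203.206
  175.153.203.224/27 (175.153.203.224 - 175.153.203.255) does not contain 175.153.203.206
  175.153.202.192/26 (175.153.202.192 - 175.153.202.255) does not contain 175.153.203.206
  175.153.216.0/22 (175.153.216.0 - 175.153.219.255) does not contain 175.153.203.206
  175.153.72.0/22 (175.153.72.0 - 175.153.75.255) does not contain 175.153.203.206
  175.153.192.0/21 (175.153.192.0 - 175.153.199.255) does not contain 175.153.203.206
Longest matching prefix is /17 -> next hop 51.120.74.86.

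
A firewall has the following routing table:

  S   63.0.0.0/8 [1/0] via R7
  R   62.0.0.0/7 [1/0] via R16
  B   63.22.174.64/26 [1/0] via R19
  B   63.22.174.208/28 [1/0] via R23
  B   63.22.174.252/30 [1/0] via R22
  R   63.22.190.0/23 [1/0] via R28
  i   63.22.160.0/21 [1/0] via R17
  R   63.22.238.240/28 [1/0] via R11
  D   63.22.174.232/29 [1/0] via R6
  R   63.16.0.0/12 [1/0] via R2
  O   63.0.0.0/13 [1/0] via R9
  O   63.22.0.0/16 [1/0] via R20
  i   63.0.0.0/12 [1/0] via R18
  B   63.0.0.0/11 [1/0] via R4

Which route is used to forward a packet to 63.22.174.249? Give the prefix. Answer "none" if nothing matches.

63.22.0.0/16

Entries matching 63.22.174.249:
  62.0.0.0/7 (62.0.0.0 - 63.255.255.255)
  63.0.0.0/8 (63.0.0.0 - 63.255.255.255)
  63.0.0.0/11 (63.0.0.0 - 63.31.255.255)
  63.16.0.0/12 (63.16.0.0 - 63.31.255.255)
  63.22.0.0/16 (63.22.0.0 - 63.22.255.255)
Most specific is 63.22.0.0/16.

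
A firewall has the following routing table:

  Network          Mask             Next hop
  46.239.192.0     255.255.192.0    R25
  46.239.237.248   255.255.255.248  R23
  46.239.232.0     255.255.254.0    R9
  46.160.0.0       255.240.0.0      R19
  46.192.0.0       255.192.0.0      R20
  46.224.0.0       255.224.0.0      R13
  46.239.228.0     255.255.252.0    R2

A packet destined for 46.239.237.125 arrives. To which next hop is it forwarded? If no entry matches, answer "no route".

Routes whose prefix contains 46.239.237.125:
  46.192.0.0/10 (46.192.0.0 - 46.255.255.255) -> R20
  46.224.0.0/11 (46.224.0.0 - 46.255.255.255) -> R13
  46.239.192.0/18 (46.239.192.0 - 46.239.255.255) -> R25
More-specific entries that do NOT match:
  46.239.237.248/29 (46.239.237.248 - 46.239.237.255) does not contain 46.239.237.125
  46.239.232.0/23 (46.239.232.0 - 46.239.233.255) does not contain 46.239.237.125
  46.239.228.0/22 (46.239.228.0 - 46.239.231.255) does not contain 46.239.237.125
Longest matching prefix is /18 -> next hop R25.

R25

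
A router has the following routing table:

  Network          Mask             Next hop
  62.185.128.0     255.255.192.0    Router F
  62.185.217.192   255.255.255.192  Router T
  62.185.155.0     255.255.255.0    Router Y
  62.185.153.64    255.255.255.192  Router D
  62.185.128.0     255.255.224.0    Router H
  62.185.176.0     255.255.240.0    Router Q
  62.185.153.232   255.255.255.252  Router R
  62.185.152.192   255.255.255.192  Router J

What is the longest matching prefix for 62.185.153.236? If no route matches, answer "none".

62.185.128.0/19

Entries matching 62.185.153.236:
  62.185.128.0/18 (62.185.128.0 - 62.185.191.255)
  62.185.128.0/19 (62.185.128.0 - 62.185.159.255)
Most specific is 62.185.128.0/19.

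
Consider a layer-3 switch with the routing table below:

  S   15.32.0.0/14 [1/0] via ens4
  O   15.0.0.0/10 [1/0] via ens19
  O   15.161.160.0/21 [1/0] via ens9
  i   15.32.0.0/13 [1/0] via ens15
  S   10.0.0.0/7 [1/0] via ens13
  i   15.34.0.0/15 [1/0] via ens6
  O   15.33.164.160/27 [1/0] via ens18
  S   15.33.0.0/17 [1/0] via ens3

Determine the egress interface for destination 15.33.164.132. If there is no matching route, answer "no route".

ens4

Routes whose prefix contains 15.33.164.132:
  15.0.0.0/10 (15.0.0.0 - 15.63.255.255) -> ens19
  15.32.0.0/13 (15.32.0.0 - 15.39.255.255) -> ens15
  15.32.0.0/14 (15.32.0.0 - 15.35.255.255) -> ens4
More-specific entries that do NOT match:
  15.33.164.160/27 (15.33.164.160 - 15.33.164.191) does not contain 15.33.164.132
  15.161.160.0/21 (15.161.160.0 - 15.161.167.255) does not contain 15.33.164.132
  15.33.0.0/17 (15.33.0.0 - 15.33.127.255) does not contain 15.33.164.132
  15.34.0.0/15 (15.34.0.0 - 15.35.255.255) does not contain 15.33.164.132
Longest matching prefix is /14 -> interface ens4.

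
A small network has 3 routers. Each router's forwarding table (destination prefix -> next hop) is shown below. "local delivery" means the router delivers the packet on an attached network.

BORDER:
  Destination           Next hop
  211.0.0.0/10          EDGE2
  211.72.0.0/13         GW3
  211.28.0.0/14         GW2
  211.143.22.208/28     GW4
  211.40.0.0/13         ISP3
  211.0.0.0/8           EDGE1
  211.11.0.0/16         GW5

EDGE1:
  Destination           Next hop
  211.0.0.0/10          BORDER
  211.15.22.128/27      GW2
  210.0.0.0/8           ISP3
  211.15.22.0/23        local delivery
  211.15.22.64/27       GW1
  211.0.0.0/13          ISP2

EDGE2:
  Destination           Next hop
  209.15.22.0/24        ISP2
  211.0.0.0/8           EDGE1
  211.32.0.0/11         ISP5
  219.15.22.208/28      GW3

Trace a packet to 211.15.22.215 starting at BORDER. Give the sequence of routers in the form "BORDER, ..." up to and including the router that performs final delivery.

At BORDER: longest match for 211.15.22.215 is 211.0.0.0/10 -> EDGE2
At EDGE2: longest match for 211.15.22.215 is 211.0.0.0/8 -> EDGE1
At EDGE1: longest match for 211.15.22.215 is 211.15.22.0/23 -> local delivery

BORDER, EDGE2, EDGE1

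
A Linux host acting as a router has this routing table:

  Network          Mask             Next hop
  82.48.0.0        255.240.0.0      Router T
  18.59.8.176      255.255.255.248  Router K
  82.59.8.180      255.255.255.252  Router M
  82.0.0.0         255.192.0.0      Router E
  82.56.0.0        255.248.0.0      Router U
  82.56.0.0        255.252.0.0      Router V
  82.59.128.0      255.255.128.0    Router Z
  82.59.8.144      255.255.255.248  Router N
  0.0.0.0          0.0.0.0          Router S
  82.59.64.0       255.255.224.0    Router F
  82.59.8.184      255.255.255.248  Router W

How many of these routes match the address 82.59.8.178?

Prefixes containing 82.59.8.178:
  0.0.0.0/0 (default, matches everything)
  82.0.0.0/10 (82.0.0.0 - 82.63.255.255)
  82.48.0.0/12 (82.48.0.0 - 82.63.255.255)
  82.56.0.0/13 (82.56.0.0 - 82.63.255.255)
  82.56.0.0/14 (82.56.0.0 - 82.59.255.255)
Total matching entries: 5.

5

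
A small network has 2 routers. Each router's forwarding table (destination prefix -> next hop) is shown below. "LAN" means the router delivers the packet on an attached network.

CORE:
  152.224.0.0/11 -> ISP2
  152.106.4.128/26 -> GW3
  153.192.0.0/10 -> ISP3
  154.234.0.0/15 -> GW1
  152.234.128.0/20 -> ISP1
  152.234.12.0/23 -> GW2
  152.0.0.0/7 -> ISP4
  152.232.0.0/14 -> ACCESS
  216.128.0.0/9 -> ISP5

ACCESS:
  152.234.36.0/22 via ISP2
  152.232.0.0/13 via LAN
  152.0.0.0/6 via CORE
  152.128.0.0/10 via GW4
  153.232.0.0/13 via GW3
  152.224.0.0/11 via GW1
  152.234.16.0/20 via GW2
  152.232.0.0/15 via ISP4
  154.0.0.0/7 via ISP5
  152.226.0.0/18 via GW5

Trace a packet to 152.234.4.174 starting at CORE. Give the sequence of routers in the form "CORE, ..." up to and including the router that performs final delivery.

CORE, ACCESS

At CORE: longest match for 152.234.4.174 is 152.232.0.0/14 -> ACCESS
At ACCESS: longest match for 152.234.4.174 is 152.232.0.0/13 -> LAN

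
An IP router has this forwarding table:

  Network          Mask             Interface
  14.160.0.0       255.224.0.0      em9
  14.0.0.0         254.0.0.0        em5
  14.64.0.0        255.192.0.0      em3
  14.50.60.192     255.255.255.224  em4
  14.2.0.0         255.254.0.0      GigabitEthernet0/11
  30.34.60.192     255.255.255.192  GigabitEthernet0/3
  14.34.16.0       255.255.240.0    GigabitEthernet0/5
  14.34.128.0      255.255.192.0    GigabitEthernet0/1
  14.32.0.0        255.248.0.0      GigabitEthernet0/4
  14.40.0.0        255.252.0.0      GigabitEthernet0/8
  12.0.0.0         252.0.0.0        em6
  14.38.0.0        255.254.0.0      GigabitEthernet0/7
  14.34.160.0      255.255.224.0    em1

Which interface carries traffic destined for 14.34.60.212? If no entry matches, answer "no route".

Routes whose prefix contains 14.34.60.212:
  12.0.0.0/6 (12.0.0.0 - 15.255.255.255) -> em6
  14.0.0.0/7 (14.0.0.0 - 15.255.255.255) -> em5
  14.32.0.0/13 (14.32.0.0 - 14.39.255.255) -> GigabitEthernet0/4
More-specific entries that do NOT match:
  14.50.60.192/27 (14.50.60.192 - 14.50.60.223) does not contain 14.34.60.212
  30.34.60.192/26 (30.34.60.192 - 30.34.60.255) does not contain 14.34.60.212
  14.34.16.0/20 (14.34.16.0 - 14.34.31.255) does not contain 14.34.60.212
  14.34.160.0/19 (14.34.160.0 - 14.34.191.255) does not contain 14.34.60.212
  14.34.128.0/18 (14.34.128.0 - 14.34.191.255) does not contain 14.34.60.212
  14.2.0.0/15 (14.2.0.0 - 14.3.255.255) does not contain 14.34.60.212
  14.38.0.0/15 (14.38.0.0 - 14.39.255.255) does not contain 14.34.60.212
  14.40.0.0/14 (14.40.0.0 - 14.43.255.255) does not contain 14.34.60.212
Longest matching prefix is /13 -> interface GigabitEthernet0/4.

GigabitEthernet0/4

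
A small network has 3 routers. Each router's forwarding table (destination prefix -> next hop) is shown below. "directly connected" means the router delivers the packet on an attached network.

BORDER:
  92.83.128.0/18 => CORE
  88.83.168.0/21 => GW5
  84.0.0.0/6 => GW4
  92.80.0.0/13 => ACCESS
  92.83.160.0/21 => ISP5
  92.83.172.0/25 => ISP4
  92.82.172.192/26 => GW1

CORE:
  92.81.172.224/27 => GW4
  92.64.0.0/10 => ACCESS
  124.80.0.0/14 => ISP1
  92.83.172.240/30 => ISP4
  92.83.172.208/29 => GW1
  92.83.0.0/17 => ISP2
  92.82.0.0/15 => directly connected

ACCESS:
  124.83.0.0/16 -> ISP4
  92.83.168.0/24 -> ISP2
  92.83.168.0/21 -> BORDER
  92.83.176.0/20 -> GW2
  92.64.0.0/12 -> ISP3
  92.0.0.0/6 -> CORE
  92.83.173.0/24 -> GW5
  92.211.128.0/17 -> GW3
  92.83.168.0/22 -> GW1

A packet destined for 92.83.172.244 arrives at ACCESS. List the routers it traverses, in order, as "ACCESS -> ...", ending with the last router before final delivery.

ACCESS -> BORDER -> CORE

At ACCESS: longest match for 92.83.172.244 is 92.83.168.0/21 -> BORDER
At BORDER: longest match for 92.83.172.244 is 92.83.128.0/18 -> CORE
At CORE: longest match for 92.83.172.244 is 92.82.0.0/15 -> directly connected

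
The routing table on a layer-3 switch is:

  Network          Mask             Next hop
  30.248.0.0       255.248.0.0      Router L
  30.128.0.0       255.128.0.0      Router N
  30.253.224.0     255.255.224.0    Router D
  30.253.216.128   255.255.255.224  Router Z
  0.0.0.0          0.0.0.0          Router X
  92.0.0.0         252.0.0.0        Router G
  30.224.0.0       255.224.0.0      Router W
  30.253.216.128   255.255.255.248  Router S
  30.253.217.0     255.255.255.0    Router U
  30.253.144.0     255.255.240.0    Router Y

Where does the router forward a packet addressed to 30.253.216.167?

Routes whose prefix contains 30.253.216.167:
  0.0.0.0/0 (default, matches everything) -> Router X
  30.128.0.0/9 (30.128.0.0 - 30.255.255.255) -> Router N
  30.224.0.0/11 (30.224.0.0 - 30.255.255.255) -> Router W
  30.248.0.0/13 (30.248.0.0 - 30.255.255.255) -> Router L
More-specific entries that do NOT match:
  30.253.216.128/29 (30.253.216.128 - 30.253.216.135) does not contain 30.253.216.167
  30.253.216.128/27 (30.253.216.128 - 30.253.216.159) does not contain 30.253.216.167
  30.253.217.0/24 (30.253.217.0 - 30.253.217.255) does not contain 30.253.216.167
  30.253.144.0/20 (30.253.144.0 - 30.253.159.255) does not contain 30.253.216.167
  30.253.224.0/19 (30.253.224.0 - 30.253.255.255) does not contain 30.253.216.167
Longest matching prefix is /13 -> next hop Router L.

Router L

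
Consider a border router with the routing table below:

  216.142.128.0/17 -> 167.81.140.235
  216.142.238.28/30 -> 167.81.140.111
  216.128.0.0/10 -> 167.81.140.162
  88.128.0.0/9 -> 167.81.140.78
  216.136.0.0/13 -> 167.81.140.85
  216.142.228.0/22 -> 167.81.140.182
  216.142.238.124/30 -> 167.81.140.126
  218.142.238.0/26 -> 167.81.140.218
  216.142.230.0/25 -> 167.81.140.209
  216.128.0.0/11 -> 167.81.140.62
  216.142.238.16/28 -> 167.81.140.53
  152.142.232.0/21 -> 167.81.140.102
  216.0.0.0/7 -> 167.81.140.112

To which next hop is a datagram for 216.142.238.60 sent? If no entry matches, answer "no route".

167.81.140.235

Routes whose prefix contains 216.142.238.60:
  216.0.0.0/7 (216.0.0.0 - 217.255.255.255) -> 167.81.140.112
  216.128.0.0/10 (216.128.0.0 - 216.191.255.255) -> 167.81.140.162
  216.128.0.0/11 (216.128.0.0 - 216.159.255.255) -> 167.81.140.62
  216.136.0.0/13 (216.136.0.0 - 216.143.255.255) -> 167.81.140.85
  216.142.128.0/17 (216.142.128.0 - 216.142.255.255) -> 167.81.140.235
More-specific entries that do NOT match:
  216.142.238.28/30 (216.142.238.28 - 216.142.238.31) does not contain 216.142.238.60
  216.142.238.124/30 (216.142.238.124 - 216.142.238.127) does not contain 216.142.238.60
  216.142.238.16/28 (216.142.238.16 - 216.142.238.31) does not contain 216.142.238.60
  218.142.238.0/26 (218.142.238.0 - 218.142.238.63) does not contain 216.142.238.60
  216.142.230.0/25 (216.142.230.0 - 216.142.230.127) does not contain 216.142.238.60
  216.142.228.0/22 (216.142.228.0 - 216.142.231.255) does not contain 216.142.238.60
  152.142.232.0/21 (152.142.232.0 - 152.142.239.255) does not contain 216.142.238.60
Longest matching prefix is /17 -> next hop 167.81.140.235.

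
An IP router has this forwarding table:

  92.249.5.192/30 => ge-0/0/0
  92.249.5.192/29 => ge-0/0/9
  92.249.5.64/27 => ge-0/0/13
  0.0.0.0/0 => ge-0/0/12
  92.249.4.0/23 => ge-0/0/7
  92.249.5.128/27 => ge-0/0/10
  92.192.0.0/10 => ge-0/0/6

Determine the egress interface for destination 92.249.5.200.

Routes whose prefix contains 92.249.5.200:
  0.0.0.0/0 (default, matches everything) -> ge-0/0/12
  92.192.0.0/10 (92.192.0.0 - 92.255.255.255) -> ge-0/0/6
  92.249.4.0/23 (92.249.4.0 - 92.249.5.255) -> ge-0/0/7
More-specific entries that do NOT match:
  92.249.5.192/30 (92.249.5.192 - 92.249.5.195) does not contain 92.249.5.200
  92.249.5.192/29 (92.249.5.192 - 92.249.5.199) does not contain 92.249.5.200
  92.249.5.64/27 (92.249.5.64 - 92.249.5.95) does not contain 92.249.5.200
  92.249.5.128/27 (92.249.5.128 - 92.249.5.159) does not contain 92.249.5.200
Longest matching prefix is /23 -> interface ge-0/0/7.

ge-0/0/7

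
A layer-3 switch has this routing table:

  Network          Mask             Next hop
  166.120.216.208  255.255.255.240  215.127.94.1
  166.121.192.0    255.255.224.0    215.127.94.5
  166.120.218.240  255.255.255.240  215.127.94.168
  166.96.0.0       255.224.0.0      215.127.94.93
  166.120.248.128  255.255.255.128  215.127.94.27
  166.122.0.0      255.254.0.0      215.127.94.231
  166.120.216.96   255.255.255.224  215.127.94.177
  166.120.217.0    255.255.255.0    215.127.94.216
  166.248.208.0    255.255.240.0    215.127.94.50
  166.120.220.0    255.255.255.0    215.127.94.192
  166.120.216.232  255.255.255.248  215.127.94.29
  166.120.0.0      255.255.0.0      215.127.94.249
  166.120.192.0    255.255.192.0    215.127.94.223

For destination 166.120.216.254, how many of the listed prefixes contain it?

Prefixes containing 166.120.216.254:
  166.96.0.0/11 (166.96.0.0 - 166.127.255.255)
  166.120.0.0/16 (166.120.0.0 - 166.120.255.255)
  166.120.192.0/18 (166.120.192.0 - 166.120.255.255)
Total matching entries: 3.

3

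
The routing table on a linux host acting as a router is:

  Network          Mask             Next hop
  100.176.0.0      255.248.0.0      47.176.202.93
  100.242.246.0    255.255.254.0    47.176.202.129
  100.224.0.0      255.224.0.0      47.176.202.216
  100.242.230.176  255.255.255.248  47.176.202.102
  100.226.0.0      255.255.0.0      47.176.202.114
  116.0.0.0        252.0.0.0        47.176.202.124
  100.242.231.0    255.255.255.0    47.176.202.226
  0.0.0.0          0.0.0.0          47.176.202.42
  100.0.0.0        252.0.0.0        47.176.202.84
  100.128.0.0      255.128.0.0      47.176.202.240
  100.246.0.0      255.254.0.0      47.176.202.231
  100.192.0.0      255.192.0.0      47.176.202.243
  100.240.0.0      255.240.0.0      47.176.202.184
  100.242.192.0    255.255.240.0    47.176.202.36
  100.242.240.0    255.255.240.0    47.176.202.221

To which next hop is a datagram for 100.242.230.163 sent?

47.176.202.184

Routes whose prefix contains 100.242.230.163:
  0.0.0.0/0 (default, matches everything) -> 47.176.202.42
  100.0.0.0/6 (100.0.0.0 - 103.255.255.255) -> 47.176.202.84
  100.128.0.0/9 (100.128.0.0 - 100.255.255.255) -> 47.176.202.240
  100.192.0.0/10 (100.192.0.0 - 100.255.255.255) -> 47.176.202.243
  100.224.0.0/11 (100.224.0.0 - 100.255.255.255) -> 47.176.202.216
  100.240.0.0/12 (100.240.0.0 - 100.255.255.255) -> 47.176.202.184
More-specific entries that do NOT match:
  100.242.230.176/29 (100.242.230.176 - 100.242.230.183) does not contain 100.242.230.163
  100.242.231.0/24 (100.242.231.0 - 100.242.231.255) does not contain 100.242.230.163
  100.242.246.0/23 (100.242.246.0 - 100.242.247.255) does not contain 100.242.230.163
  100.242.192.0/20 (100.242.192.0 - 100.242.207.255) does not contain 100.242.230.163
  100.242.240.0/20 (100.242.240.0 - 100.242.255.255) does not contain 100.242.230.163
  100.226.0.0/16 (100.226.0.0 - 100.226.255.255) does not contain 100.242.230.163
  100.246.0.0/15 (100.246.0.0 - 100.247.255.255) does not contain 100.242.230.163
  100.176.0.0/13 (100.176.0.0 - 100.183.255.255) does not contain 100.242.230.163
Longest matching prefix is /12 -> next hop 47.176.202.184.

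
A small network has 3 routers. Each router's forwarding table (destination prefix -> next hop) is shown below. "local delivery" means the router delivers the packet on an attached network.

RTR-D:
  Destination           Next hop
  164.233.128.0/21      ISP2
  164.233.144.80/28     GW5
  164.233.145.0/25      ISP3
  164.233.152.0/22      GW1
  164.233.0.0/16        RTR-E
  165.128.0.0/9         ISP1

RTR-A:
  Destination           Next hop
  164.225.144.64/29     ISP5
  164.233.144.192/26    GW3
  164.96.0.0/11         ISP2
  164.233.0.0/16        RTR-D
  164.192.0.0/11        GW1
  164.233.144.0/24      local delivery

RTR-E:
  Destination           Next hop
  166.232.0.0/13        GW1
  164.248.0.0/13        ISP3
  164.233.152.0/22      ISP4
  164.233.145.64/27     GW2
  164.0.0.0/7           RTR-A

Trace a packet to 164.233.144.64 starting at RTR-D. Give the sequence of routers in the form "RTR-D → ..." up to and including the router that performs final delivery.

At RTR-D: longest match for 164.233.144.64 is 164.233.0.0/16 -> RTR-E
At RTR-E: longest match for 164.233.144.64 is 164.0.0.0/7 -> RTR-A
At RTR-A: longest match for 164.233.144.64 is 164.233.144.0/24 -> local delivery

RTR-D → RTR-E → RTR-A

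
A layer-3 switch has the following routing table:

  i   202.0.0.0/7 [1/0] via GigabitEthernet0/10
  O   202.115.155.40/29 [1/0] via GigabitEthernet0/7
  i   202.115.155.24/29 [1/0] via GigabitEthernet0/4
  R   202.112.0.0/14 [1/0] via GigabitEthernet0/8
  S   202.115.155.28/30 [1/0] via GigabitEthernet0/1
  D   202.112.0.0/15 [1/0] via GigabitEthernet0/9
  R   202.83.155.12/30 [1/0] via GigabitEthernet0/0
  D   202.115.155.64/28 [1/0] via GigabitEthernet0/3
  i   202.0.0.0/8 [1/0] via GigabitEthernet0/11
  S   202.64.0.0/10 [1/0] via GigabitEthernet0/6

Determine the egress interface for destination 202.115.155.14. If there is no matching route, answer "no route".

Routes whose prefix contains 202.115.155.14:
  202.0.0.0/7 (202.0.0.0 - 203.255.255.255) -> GigabitEthernet0/10
  202.0.0.0/8 (202.0.0.0 - 202.255.255.255) -> GigabitEthernet0/11
  202.64.0.0/10 (202.64.0.0 - 202.127.255.255) -> GigabitEthernet0/6
  202.112.0.0/14 (202.112.0.0 - 202.115.255.255) -> GigabitEthernet0/8
More-specific entries that do NOT match:
  202.115.155.28/30 (202.115.155.28 - 202.115.155.31) does not contain 202.115.155.14
  202.83.155.12/30 (202.83.155.12 - 202.83.155.15) does not contain 202.115.155.14
  202.115.155.40/29 (202.115.155.40 - 202.115.155.47) does not contain 202.115.155.14
  202.115.155.24/29 (202.115.155.24 - 202.115.155.31) does not contain 202.115.155.14
  202.115.155.64/28 (202.115.155.64 - 202.115.155.79) does not contain 202.115.155.14
  202.112.0.0/15 (202.112.0.0 - 202.113.255.255) does not contain 202.115.155.14
Longest matching prefix is /14 -> interface GigabitEthernet0/8.

GigabitEthernet0/8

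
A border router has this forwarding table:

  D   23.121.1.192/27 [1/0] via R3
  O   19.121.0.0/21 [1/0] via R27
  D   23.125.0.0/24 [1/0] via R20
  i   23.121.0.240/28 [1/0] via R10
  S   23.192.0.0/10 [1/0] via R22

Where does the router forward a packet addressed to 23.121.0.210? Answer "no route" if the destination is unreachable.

No entry's prefix contains 23.121.0.210; there is no default route.

no route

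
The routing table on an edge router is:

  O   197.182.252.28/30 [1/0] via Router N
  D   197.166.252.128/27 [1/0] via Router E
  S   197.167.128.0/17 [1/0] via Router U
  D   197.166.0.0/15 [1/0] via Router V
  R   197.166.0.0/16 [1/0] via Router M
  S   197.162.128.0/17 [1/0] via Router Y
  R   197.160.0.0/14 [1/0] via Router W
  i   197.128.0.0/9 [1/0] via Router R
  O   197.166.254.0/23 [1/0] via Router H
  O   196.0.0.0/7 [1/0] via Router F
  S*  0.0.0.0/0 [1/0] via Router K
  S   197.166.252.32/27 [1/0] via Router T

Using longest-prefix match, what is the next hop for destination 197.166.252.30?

Router M

Routes whose prefix contains 197.166.252.30:
  0.0.0.0/0 (default, matches everything) -> Router K
  196.0.0.0/7 (196.0.0.0 - 197.255.255.255) -> Router F
  197.128.0.0/9 (197.128.0.0 - 197.255.255.255) -> Router R
  197.166.0.0/15 (197.166.0.0 - 197.167.255.255) -> Router V
  197.166.0.0/16 (197.166.0.0 - 197.166.255.255) -> Router M
More-specific entries that do NOT match:
  197.182.252.28/30 (197.182.252.28 - 197.182.252.31) does not contain 197.166.252.30
  197.166.252.128/27 (197.166.252.128 - 197.166.252.159) does not contain 197.166.252.30
  197.166.252.32/27 (197.166.252.32 - 197.166.252.63) does not contain 197.166.252.30
  197.166.254.0/23 (197.166.254.0 - 197.166.255.255) does not contain 197.166.252.30
  197.167.128.0/17 (197.167.128.0 - 197.167.255.255) does not contain 197.166.252.30
  197.162.128.0/17 (197.162.128.0 - 197.162.255.255) does not contain 197.166.252.30
Longest matching prefix is /16 -> next hop Router M.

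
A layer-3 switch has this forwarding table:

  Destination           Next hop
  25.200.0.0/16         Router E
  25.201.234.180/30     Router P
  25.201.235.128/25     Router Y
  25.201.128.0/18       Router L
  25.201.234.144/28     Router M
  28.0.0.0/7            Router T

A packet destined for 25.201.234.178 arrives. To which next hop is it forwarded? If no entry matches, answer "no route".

no route

No entry's prefix contains 25.201.234.178; there is no default route.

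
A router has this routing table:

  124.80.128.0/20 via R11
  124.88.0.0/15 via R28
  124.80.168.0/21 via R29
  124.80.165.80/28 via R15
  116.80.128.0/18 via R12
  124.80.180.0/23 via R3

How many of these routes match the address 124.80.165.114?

0

No listed prefix contains 124.80.165.114.
Total matching entries: 0.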